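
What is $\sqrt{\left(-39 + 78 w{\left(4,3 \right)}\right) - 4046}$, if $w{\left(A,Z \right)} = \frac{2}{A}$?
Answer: $17 i \sqrt{14} \approx 63.608 i$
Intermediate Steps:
$\sqrt{\left(-39 + 78 w{\left(4,3 \right)}\right) - 4046} = \sqrt{\left(-39 + 78 \cdot \frac{2}{4}\right) - 4046} = \sqrt{\left(-39 + 78 \cdot 2 \cdot \frac{1}{4}\right) - 4046} = \sqrt{\left(-39 + 78 \cdot \frac{1}{2}\right) - 4046} = \sqrt{\left(-39 + 39\right) - 4046} = \sqrt{0 - 4046} = \sqrt{-4046} = 17 i \sqrt{14}$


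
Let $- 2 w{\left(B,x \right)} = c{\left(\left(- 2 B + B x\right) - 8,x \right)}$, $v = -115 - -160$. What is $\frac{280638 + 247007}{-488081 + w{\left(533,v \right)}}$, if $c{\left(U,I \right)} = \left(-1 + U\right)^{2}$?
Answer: $- \frac{527645}{262922131} \approx -0.0020068$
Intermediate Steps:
$v = 45$ ($v = -115 + 160 = 45$)
$w{\left(B,x \right)} = - \frac{\left(-9 - 2 B + B x\right)^{2}}{2}$ ($w{\left(B,x \right)} = - \frac{\left(-1 - \left(8 + 2 B - B x\right)\right)^{2}}{2} = - \frac{\left(-9 - 2 B + B x\right)^{2}}{2}$)
$\frac{280638 + 247007}{-488081 + w{\left(533,v \right)}} = \frac{280638 + 247007}{-488081 - \frac{\left(9 + 2 \cdot 533 - 533 \cdot 45\right)^{2}}{2}} = \frac{527645}{-488081 - \frac{\left(9 + 1066 - 23985\right)^{2}}{2}} = \frac{527645}{-488081 - \frac{\left(-22910\right)^{2}}{2}} = \frac{527645}{-488081 - 262434050} = \frac{527645}{-262922131} = 527645 \left(- \frac{1}{262922131}\right) = - \frac{527645}{262922131}$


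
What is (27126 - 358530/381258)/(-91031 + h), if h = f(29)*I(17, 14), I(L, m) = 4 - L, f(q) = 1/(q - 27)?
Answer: -3447215326/11569591725 ≈ -0.29795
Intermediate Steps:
f(q) = 1/(-27 + q)
h = -13/2 (h = (4 - 1*17)/(-27 + 29) = (4 - 17)/2 = (½)*(-13) = -13/2 ≈ -6.5000)
(27126 - 358530/381258)/(-91031 + h) = (27126 - 358530/381258)/(-91031 - 13/2) = (27126 - 358530*1/381258)/(-182075/2) = (27126 - 59755/63543)*(-2/182075) = (1723607663/63543)*(-2/182075) = -3447215326/11569591725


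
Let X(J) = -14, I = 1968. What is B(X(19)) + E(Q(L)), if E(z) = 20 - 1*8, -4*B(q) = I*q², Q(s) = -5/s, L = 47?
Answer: -96420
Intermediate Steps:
B(q) = -492*q²
E(z) = 12 (E(z) = 20 - 8 = 12)
B(X(19)) + E(Q(L)) = -492*(-14)² + 12 = -492*196 + 12 = -96432 + 12 = -96420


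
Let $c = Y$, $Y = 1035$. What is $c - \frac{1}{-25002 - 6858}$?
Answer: $\frac{32975101}{31860} \approx 1035.0$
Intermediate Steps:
$c = 1035$
$c - \frac{1}{-25002 - 6858} = 1035 - \frac{1}{-25002 - 6858} = 1035 - \frac{1}{-31860} = 1035 - - \frac{1}{31860} = 1035 + \frac{1}{31860} = \frac{32975101}{31860}$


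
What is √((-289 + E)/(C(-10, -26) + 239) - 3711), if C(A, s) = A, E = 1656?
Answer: 22*I*√401437/229 ≈ 60.869*I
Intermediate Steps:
√((-289 + E)/(C(-10, -26) + 239) - 3711) = √((-289 + 1656)/(-10 + 239) - 3711) = √(1367/229 - 3711) = √(-848452/229) = 22*I*√401437/229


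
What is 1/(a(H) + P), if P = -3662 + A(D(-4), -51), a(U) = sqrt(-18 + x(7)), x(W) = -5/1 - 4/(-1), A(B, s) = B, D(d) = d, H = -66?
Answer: -3666/13439575 - I*sqrt(19)/13439575 ≈ -0.00027278 - 3.2433e-7*I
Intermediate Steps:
x(W) = -1 (x(W) = -5*1 - 4*(-1) = -5 + 4 = -1)
a(U) = I*sqrt(19) (a(U) = sqrt(-18 - 1) = sqrt(-19) = I*sqrt(19))
P = -3666 (P = -3662 - 4 = -3666)
1/(a(H) + P) = 1/(I*sqrt(19) - 3666) = 1/(-3666 + I*sqrt(19))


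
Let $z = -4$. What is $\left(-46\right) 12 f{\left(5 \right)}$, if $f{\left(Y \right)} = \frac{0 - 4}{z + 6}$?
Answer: $1104$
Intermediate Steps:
$f{\left(Y \right)} = -2$ ($f{\left(Y \right)} = \frac{0 - 4}{-4 + 6} = - \frac{4}{2} = \left(-4\right) \frac{1}{2} = -2$)
$\left(-46\right) 12 f{\left(5 \right)} = \left(-46\right) 12 \left(-2\right) = \left(-552\right) \left(-2\right) = 1104$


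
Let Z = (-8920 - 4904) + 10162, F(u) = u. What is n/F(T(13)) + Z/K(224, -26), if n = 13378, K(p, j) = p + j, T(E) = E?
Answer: 1300619/1287 ≈ 1010.6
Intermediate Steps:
K(p, j) = j + p
Z = -3662 (Z = -13824 + 10162 = -3662)
n/F(T(13)) + Z/K(224, -26) = 13378/13 - 3662/(-26 + 224) = 13378*(1/13) - 3662/198 = 13378/13 - 3662*1/198 = 13378/13 - 1831/99 = 1300619/1287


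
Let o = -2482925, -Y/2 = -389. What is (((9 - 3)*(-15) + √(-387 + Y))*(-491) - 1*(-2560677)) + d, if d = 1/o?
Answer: 6467689395974/2482925 - 491*√391 ≈ 2.5952e+6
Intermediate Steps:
Y = 778 (Y = -2*(-389) = 778)
d = -1/2482925 (d = 1/(-2482925) = -1/2482925 ≈ -4.0275e-7)
(((9 - 3)*(-15) + √(-387 + Y))*(-491) - 1*(-2560677)) + d = (((9 - 3)*(-15) + √(-387 + 778))*(-491) - 1*(-2560677)) - 1/2482925 = ((6*(-15) + √391)*(-491) + 2560677) - 1/2482925 = ((-90 + √391)*(-491) + 2560677) - 1/2482925 = ((44190 - 491*√391) + 2560677) - 1/2482925 = (2604867 - 491*√391) - 1/2482925 = 6467689395974/2482925 - 491*√391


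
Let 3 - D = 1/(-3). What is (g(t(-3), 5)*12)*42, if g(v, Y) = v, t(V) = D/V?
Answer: -560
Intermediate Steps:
D = 10/3 (D = 3 - 1/(-3) = 3 - (-1)/3 = 3 - 1*(-1/3) = 3 + 1/3 = 10/3 ≈ 3.3333)
t(V) = 10/(3*V)
(g(t(-3), 5)*12)*42 = (((10/3)/(-3))*12)*42 = (((10/3)*(-1/3))*12)*42 = -10/9*12*42 = -40/3*42 = -560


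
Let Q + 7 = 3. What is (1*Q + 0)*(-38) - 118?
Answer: 34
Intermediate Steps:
Q = -4 (Q = -7 + 3 = -4)
(1*Q + 0)*(-38) - 118 = (1*(-4) + 0)*(-38) - 118 = (-4 + 0)*(-38) - 118 = -4*(-38) - 118 = 152 - 118 = 34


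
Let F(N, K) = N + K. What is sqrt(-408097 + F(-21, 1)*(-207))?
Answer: I*sqrt(403957) ≈ 635.58*I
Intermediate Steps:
F(N, K) = K + N
sqrt(-408097 + F(-21, 1)*(-207)) = sqrt(-408097 + (1 - 21)*(-207)) = sqrt(-408097 - 20*(-207)) = sqrt(-408097 + 4140) = sqrt(-403957) = I*sqrt(403957)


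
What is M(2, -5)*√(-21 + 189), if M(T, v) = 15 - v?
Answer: 40*√42 ≈ 259.23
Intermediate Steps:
M(2, -5)*√(-21 + 189) = (15 - 1*(-5))*√(-21 + 189) = (15 + 5)*√168 = 20*(2*√42) = 40*√42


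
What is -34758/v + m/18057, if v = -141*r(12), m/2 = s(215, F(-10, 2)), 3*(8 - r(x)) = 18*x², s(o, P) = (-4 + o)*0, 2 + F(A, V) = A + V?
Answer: -5793/20116 ≈ -0.28798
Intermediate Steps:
F(A, V) = -2 + A + V (F(A, V) = -2 + (A + V) = -2 + A + V)
s(o, P) = 0
r(x) = 8 - 6*x²
m = 0 (m = 2*0 = 0)
v = 120696 (v = -141*(8 - 6*12²) = -141*(8 - 6*144) = -141*(8 - 864) = -141*(-856) = 120696)
-34758/v + m/18057 = -34758/120696 + 0/18057 = -34758*1/120696 + 0*(1/18057) = -5793/20116 + 0 = -5793/20116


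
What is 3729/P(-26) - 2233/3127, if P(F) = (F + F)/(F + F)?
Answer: 11658350/3127 ≈ 3728.3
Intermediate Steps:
P(F) = 1 (P(F) = (2*F)/((2*F)) = (2*F)*(1/(2*F)) = 1)
3729/P(-26) - 2233/3127 = 3729/1 - 2233/3127 = 3729*1 - 2233*1/3127 = 3729 - 2233/3127 = 11658350/3127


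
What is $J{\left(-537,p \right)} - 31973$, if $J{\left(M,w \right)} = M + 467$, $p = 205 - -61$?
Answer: $-32043$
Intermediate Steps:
$p = 266$ ($p = 205 + 61 = 266$)
$J{\left(M,w \right)} = 467 + M$
$J{\left(-537,p \right)} - 31973 = \left(467 - 537\right) - 31973 = -70 - 31973 = -32043$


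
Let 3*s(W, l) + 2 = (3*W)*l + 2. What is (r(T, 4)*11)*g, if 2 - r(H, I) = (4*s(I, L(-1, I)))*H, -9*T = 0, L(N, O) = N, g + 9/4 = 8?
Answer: 253/2 ≈ 126.50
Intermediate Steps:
g = 23/4 (g = -9/4 + 8 = 23/4 ≈ 5.7500)
s(W, l) = W*l (s(W, l) = -⅔ + ((3*W)*l + 2)/3 = -⅔ + (3*W*l + 2)/3 = -⅔ + (2 + 3*W*l)/3 = -⅔ + (⅔ + W*l) = W*l)
T = 0 (T = -⅑*0 = 0)
r(H, I) = 2 + 4*H*I (r(H, I) = 2 - 4*(I*(-1))*H = 2 - 4*(-I)*H = 2 - (-4*I)*H = 2 - (-4)*H*I = 2 + 4*H*I)
(r(T, 4)*11)*g = ((2 + 4*0*4)*11)*(23/4) = ((2 + 0)*11)*(23/4) = (2*11)*(23/4) = 22*(23/4) = 253/2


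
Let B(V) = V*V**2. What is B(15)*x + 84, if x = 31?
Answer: 104709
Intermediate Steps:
B(V) = V**3
B(15)*x + 84 = 15**3*31 + 84 = 3375*31 + 84 = 104625 + 84 = 104709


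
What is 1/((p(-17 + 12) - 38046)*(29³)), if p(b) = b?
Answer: -1/928025839 ≈ -1.0776e-9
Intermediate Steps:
1/((p(-17 + 12) - 38046)*(29³)) = 1/(((-17 + 12) - 38046)*(29³)) = 1/(-5 - 38046*24389) = (1/24389)/(-38051) = -1/38051*1/24389 = -1/928025839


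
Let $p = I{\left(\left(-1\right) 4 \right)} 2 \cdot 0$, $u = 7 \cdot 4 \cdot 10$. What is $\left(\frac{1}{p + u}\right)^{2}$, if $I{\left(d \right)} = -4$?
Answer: $\frac{1}{78400} \approx 1.2755 \cdot 10^{-5}$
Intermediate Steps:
$u = 280$ ($u = 28 \cdot 10 = 280$)
$p = 0$ ($p = \left(-4\right) 2 \cdot 0 = \left(-8\right) 0 = 0$)
$\left(\frac{1}{p + u}\right)^{2} = \left(\frac{1}{0 + 280}\right)^{2} = \left(\frac{1}{280}\right)^{2} = \frac{1}{78400}$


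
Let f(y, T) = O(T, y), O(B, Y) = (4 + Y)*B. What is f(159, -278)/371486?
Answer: -22657/185743 ≈ -0.12198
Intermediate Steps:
O(B, Y) = B*(4 + Y)
f(y, T) = T*(4 + y)
f(159, -278)/371486 = -278*(4 + 159)/371486 = -278*163*(1/371486) = -45314*1/371486 = -22657/185743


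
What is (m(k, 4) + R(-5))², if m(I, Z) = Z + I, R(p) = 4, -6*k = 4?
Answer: 484/9 ≈ 53.778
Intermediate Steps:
k = -⅔ (k = -⅙*4 = -⅔ ≈ -0.66667)
m(I, Z) = I + Z
(m(k, 4) + R(-5))² = ((-⅔ + 4) + 4)² = (10/3 + 4)² = (22/3)² = 484/9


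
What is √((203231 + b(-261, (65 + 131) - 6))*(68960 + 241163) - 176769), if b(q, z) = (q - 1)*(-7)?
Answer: 3*√7066132914 ≈ 2.5218e+5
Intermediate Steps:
b(q, z) = 7 - 7*q (b(q, z) = (-1 + q)*(-7) = 7 - 7*q)
√((203231 + b(-261, (65 + 131) - 6))*(68960 + 241163) - 176769) = √((203231 + (7 - 7*(-261)))*(68960 + 241163) - 176769) = √((203231 + (7 + 1827))*310123 - 176769) = √((203231 + 1834)*310123 - 176769) = √(205065*310123 - 176769) = √(63595372995 - 176769) = √63595196226 = 3*√7066132914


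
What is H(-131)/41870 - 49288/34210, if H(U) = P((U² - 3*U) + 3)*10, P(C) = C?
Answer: 197128057/71618635 ≈ 2.7525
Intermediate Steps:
H(U) = 30 - 30*U + 10*U² (H(U) = ((U² - 3*U) + 3)*10 = (3 + U² - 3*U)*10 = 30 - 30*U + 10*U²)
H(-131)/41870 - 49288/34210 = (30 - 30*(-131) + 10*(-131)²)/41870 - 49288/34210 = (30 + 3930 + 10*17161)*(1/41870) - 49288*1/34210 = (30 + 3930 + 171610)*(1/41870) - 24644/17105 = 175570*(1/41870) - 24644/17105 = 17557/4187 - 24644/17105 = 197128057/71618635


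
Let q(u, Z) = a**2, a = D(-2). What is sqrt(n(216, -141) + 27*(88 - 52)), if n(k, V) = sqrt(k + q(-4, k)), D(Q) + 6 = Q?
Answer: sqrt(972 + 2*sqrt(70)) ≈ 31.444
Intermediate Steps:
D(Q) = -6 + Q
a = -8 (a = -6 - 2 = -8)
q(u, Z) = 64 (q(u, Z) = (-8)**2 = 64)
n(k, V) = sqrt(64 + k) (n(k, V) = sqrt(k + 64) = sqrt(64 + k))
sqrt(n(216, -141) + 27*(88 - 52)) = sqrt(sqrt(64 + 216) + 27*(88 - 52)) = sqrt(sqrt(280) + 27*36) = sqrt(2*sqrt(70) + 972) = sqrt(972 + 2*sqrt(70))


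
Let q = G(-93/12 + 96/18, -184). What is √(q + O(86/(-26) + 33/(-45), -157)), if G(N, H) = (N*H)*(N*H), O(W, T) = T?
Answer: √1778143/3 ≈ 444.49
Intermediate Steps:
G(N, H) = H²*N² (G(N, H) = (H*N)*(H*N) = H²*N²)
q = 1779556/9 (q = (-184)²*(-93/12 + 96/18)² = 33856*(-93*1/12 + 96*(1/18))² = 33856*(-31/4 + 16/3)² = 33856*(-29/12)² = 33856*(841/144) = 1779556/9 ≈ 1.9773e+5)
√(q + O(86/(-26) + 33/(-45), -157)) = √(1779556/9 - 157) = √(1778143/9) = √1778143/3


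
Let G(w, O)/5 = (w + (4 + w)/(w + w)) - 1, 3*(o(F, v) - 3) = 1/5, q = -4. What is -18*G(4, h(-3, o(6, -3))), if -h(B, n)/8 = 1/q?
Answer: -360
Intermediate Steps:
o(F, v) = 46/15 (o(F, v) = 3 + (⅓)/5 = 3 + (⅓)*(⅕) = 3 + 1/15 = 46/15)
h(B, n) = 2 (h(B, n) = -8/(-4) = -8*(-¼) = 2)
G(w, O) = -5 + 5*w + 5*(4 + w)/(2*w) (G(w, O) = 5*((w + (4 + w)/(w + w)) - 1) = 5*((w + (4 + w)/((2*w))) - 1) = 5*((w + (4 + w)*(1/(2*w))) - 1) = 5*((w + (4 + w)/(2*w)) - 1) = 5*(-1 + w + (4 + w)/(2*w)) = -5 + 5*w + 5*(4 + w)/(2*w))
-18*G(4, h(-3, o(6, -3))) = -18*(-5/2 + 5*4 + 10/4) = -18*(-5/2 + 20 + 10*(¼)) = -18*(-5/2 + 20 + 5/2) = -18*20 = -360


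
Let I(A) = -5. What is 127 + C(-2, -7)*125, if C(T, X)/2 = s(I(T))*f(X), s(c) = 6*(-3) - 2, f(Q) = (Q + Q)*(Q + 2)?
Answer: -349873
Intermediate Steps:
f(Q) = 2*Q*(2 + Q) (f(Q) = (2*Q)*(2 + Q) = 2*Q*(2 + Q))
s(c) = -20 (s(c) = -18 - 2 = -20)
C(T, X) = -80*X*(2 + X) (C(T, X) = 2*(-40*X*(2 + X)) = -80*X*(2 + X))
127 + C(-2, -7)*125 = 127 - 80*(-7)*(2 - 7)*125 = 127 - 80*(-7)*(-5)*125 = 127 - 2800*125 = 127 - 350000 = -349873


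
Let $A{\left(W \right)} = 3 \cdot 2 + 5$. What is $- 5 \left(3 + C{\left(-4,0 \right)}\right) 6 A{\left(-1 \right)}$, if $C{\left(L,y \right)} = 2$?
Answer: $-1650$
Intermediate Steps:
$A{\left(W \right)} = 11$ ($A{\left(W \right)} = 6 + 5 = 11$)
$- 5 \left(3 + C{\left(-4,0 \right)}\right) 6 A{\left(-1 \right)} = - 5 \left(3 + 2\right) 6 \cdot 11 = \left(-5\right) 5 \cdot 6 \cdot 11 = \left(-25\right) 6 \cdot 11 = \left(-150\right) 11 = -1650$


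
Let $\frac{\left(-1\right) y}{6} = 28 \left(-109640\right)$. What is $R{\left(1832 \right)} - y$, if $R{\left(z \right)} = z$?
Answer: $-18417688$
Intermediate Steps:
$y = 18419520$ ($y = - 6 \cdot 28 \left(-109640\right) = \left(-6\right) \left(-3069920\right) = 18419520$)
$R{\left(1832 \right)} - y = 1832 - 18419520 = -18417688$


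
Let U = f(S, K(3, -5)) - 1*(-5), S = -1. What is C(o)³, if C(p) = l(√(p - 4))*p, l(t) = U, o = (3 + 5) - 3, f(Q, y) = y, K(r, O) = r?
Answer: 64000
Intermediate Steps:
o = 5 (o = 8 - 3 = 5)
U = 8 (U = 3 - 1*(-5) = 3 + 5 = 8)
l(t) = 8
C(p) = 8*p
C(o)³ = (8*5)³ = 40³ = 64000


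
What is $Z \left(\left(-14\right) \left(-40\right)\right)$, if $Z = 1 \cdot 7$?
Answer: $3920$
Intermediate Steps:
$Z = 7$
$Z \left(\left(-14\right) \left(-40\right)\right) = 7 \left(\left(-14\right) \left(-40\right)\right) = 7 \cdot 560 = 3920$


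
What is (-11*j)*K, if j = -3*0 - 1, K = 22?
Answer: 242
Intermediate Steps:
j = -1 (j = 0 - 1 = -1)
(-11*j)*K = -11*(-1)*22 = 11*22 = 242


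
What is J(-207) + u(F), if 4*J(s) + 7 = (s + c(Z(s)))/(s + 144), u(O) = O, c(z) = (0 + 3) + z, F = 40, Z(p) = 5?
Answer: 4919/126 ≈ 39.040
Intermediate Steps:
c(z) = 3 + z
J(s) = -7/4 + (8 + s)/(4*(144 + s)) (J(s) = -7/4 + ((s + (3 + 5))/(s + 144))/4 = -7/4 + ((s + 8)/(144 + s))/4 = -7/4 + ((8 + s)/(144 + s))/4 = -7/4 + (8 + s)/(4*(144 + s)))
J(-207) + u(F) = (-500 - 3*(-207))/(2*(144 - 207)) + 40 = (½)*(-500 + 621)/(-63) + 40 = (½)*(-1/63)*121 + 40 = -121/126 + 40 = 4919/126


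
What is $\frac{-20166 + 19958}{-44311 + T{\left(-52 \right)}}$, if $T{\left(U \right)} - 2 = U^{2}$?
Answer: $\frac{208}{41605} \approx 0.0049994$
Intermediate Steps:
$T{\left(U \right)} = 2 + U^{2}$
$\frac{-20166 + 19958}{-44311 + T{\left(-52 \right)}} = \frac{-20166 + 19958}{-44311 + \left(2 + \left(-52\right)^{2}\right)} = - \frac{208}{-44311 + \left(2 + 2704\right)} = - \frac{208}{-44311 + 2706} = - \frac{208}{-41605} = \left(-208\right) \left(- \frac{1}{41605}\right) = \frac{208}{41605}$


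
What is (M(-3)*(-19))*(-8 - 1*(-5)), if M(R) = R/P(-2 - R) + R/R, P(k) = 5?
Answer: 114/5 ≈ 22.800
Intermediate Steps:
M(R) = 1 + R/5 (M(R) = R/5 + R/R = R*(⅕) + 1 = R/5 + 1 = 1 + R/5)
(M(-3)*(-19))*(-8 - 1*(-5)) = ((1 + (⅕)*(-3))*(-19))*(-8 - 1*(-5)) = ((1 - ⅗)*(-19))*(-8 + 5) = ((⅖)*(-19))*(-3) = -38/5*(-3) = 114/5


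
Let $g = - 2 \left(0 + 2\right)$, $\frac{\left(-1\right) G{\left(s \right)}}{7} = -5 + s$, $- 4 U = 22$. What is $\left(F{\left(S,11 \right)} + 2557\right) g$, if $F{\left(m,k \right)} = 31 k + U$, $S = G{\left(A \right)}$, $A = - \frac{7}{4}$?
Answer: $-11570$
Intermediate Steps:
$U = - \frac{11}{2}$ ($U = \left(- \frac{1}{4}\right) 22 = - \frac{11}{2} \approx -5.5$)
$A = - \frac{7}{4}$ ($A = \left(-7\right) \frac{1}{4} = - \frac{7}{4} \approx -1.75$)
$G{\left(s \right)} = 35 - 7 s$ ($G{\left(s \right)} = - 7 \left(-5 + s\right) = 35 - 7 s$)
$S = \frac{189}{4}$ ($S = 35 - - \frac{49}{4} = 35 + \frac{49}{4} = \frac{189}{4} \approx 47.25$)
$F{\left(m,k \right)} = - \frac{11}{2} + 31 k$ ($F{\left(m,k \right)} = 31 k - \frac{11}{2} = - \frac{11}{2} + 31 k$)
$g = -4$ ($g = \left(-2\right) 2 = -4$)
$\left(F{\left(S,11 \right)} + 2557\right) g = \left(\left(- \frac{11}{2} + 31 \cdot 11\right) + 2557\right) \left(-4\right) = \left(\left(- \frac{11}{2} + 341\right) + 2557\right) \left(-4\right) = \left(\frac{671}{2} + 2557\right) \left(-4\right) = \frac{5785}{2} \left(-4\right) = -11570$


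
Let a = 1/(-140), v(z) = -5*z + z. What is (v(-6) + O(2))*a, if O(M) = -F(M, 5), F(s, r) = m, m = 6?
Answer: -9/70 ≈ -0.12857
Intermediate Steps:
v(z) = -4*z
F(s, r) = 6
a = -1/140 ≈ -0.0071429
O(M) = -6 (O(M) = -1*6 = -6)
(v(-6) + O(2))*a = (-4*(-6) - 6)*(-1/140) = (24 - 6)*(-1/140) = 18*(-1/140) = -9/70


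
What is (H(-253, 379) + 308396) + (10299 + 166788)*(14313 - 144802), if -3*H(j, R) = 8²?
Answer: -69322791505/3 ≈ -2.3108e+10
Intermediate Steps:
H(j, R) = -64/3 (H(j, R) = -⅓*8² = -⅓*64 = -64/3)
(H(-253, 379) + 308396) + (10299 + 166788)*(14313 - 144802) = (-64/3 + 308396) + (10299 + 166788)*(14313 - 144802) = 925124/3 + 177087*(-130489) = 925124/3 - 23107905543 = -69322791505/3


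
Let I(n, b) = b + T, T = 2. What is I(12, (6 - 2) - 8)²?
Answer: 4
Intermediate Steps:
I(n, b) = 2 + b (I(n, b) = b + 2 = 2 + b)
I(12, (6 - 2) - 8)² = (2 + ((6 - 2) - 8))² = (2 + (4 - 8))² = (2 - 4)² = (-2)² = 4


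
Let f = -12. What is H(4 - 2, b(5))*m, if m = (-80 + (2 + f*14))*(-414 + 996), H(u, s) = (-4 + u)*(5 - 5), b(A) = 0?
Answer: 0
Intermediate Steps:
H(u, s) = 0 (H(u, s) = (-4 + u)*0 = 0)
m = -143172 (m = (-80 + (2 - 12*14))*(-414 + 996) = (-80 + (2 - 168))*582 = (-80 - 166)*582 = -246*582 = -143172)
H(4 - 2, b(5))*m = 0*(-143172) = 0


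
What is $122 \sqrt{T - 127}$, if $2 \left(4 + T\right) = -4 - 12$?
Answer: $122 i \sqrt{139} \approx 1438.4 i$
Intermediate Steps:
$T = -12$ ($T = -4 + \frac{-4 - 12}{2} = -4 + \frac{1}{2} \left(-16\right) = -4 - 8 = -12$)
$122 \sqrt{T - 127} = 122 \sqrt{-12 - 127} = 122 \sqrt{-139} = 122 i \sqrt{139}$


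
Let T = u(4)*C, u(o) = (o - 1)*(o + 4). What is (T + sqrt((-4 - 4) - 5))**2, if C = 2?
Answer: (48 + I*sqrt(13))**2 ≈ 2291.0 + 346.13*I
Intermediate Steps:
u(o) = (-1 + o)*(4 + o)
T = 48 (T = (-4 + 4**2 + 3*4)*2 = (-4 + 16 + 12)*2 = 24*2 = 48)
(T + sqrt((-4 - 4) - 5))**2 = (48 + sqrt((-4 - 4) - 5))**2 = (48 + sqrt(-8 - 5))**2 = (48 + sqrt(-13))**2 = (48 + I*sqrt(13))**2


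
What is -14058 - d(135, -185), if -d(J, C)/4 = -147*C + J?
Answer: 95262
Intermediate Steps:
d(J, C) = -4*J + 588*C (d(J, C) = -4*(-147*C + J) = -4*(J - 147*C) = -4*J + 588*C)
-14058 - d(135, -185) = -14058 - (-4*135 + 588*(-185)) = -14058 - (-540 - 108780) = -14058 - 1*(-109320) = -14058 + 109320 = 95262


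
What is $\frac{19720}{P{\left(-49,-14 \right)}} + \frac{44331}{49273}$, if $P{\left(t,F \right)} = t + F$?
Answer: $- \frac{138410101}{443457} \approx -312.12$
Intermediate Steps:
$P{\left(t,F \right)} = F + t$
$\frac{19720}{P{\left(-49,-14 \right)}} + \frac{44331}{49273} = \frac{19720}{-14 - 49} + \frac{44331}{49273} = \frac{19720}{-63} + 44331 \cdot \frac{1}{49273} = 19720 \left(- \frac{1}{63}\right) + \frac{6333}{7039} = - \frac{19720}{63} + \frac{6333}{7039} = - \frac{138410101}{443457}$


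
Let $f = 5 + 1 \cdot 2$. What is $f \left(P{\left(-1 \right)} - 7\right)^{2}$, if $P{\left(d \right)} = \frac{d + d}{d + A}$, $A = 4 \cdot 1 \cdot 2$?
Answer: $\frac{2601}{7} \approx 371.57$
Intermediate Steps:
$A = 8$ ($A = 4 \cdot 2 = 8$)
$P{\left(d \right)} = \frac{2 d}{8 + d}$ ($P{\left(d \right)} = \frac{d + d}{d + 8} = \frac{2 d}{8 + d}$)
$f = 7$ ($f = 5 + 2 = 7$)
$f \left(P{\left(-1 \right)} - 7\right)^{2} = 7 \left(2 \left(-1\right) \frac{1}{8 - 1} - 7\right)^{2} = 7 \left(2 \left(-1\right) \frac{1}{7} - 7\right)^{2} = 7 \left(- \frac{2}{7} - 7\right)^{2} = 7 \left(- \frac{51}{7}\right)^{2} = 7 \cdot \frac{2601}{49} = \frac{2601}{7}$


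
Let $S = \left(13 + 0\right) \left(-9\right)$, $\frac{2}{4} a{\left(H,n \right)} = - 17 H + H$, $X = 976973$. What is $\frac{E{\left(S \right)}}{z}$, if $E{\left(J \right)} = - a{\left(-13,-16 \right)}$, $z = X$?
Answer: $- \frac{416}{976973} \approx -0.0004258$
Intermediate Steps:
$a{\left(H,n \right)} = - 32 H$ ($a{\left(H,n \right)} = 2 \left(- 17 H + H\right) = 2 \left(- 16 H\right) = - 32 H$)
$z = 976973$
$S = -117$ ($S = 13 \left(-9\right) = -117$)
$E{\left(J \right)} = -416$ ($E{\left(J \right)} = - \left(-32\right) \left(-13\right) = \left(-1\right) 416 = -416$)
$\frac{E{\left(S \right)}}{z} = - \frac{416}{976973}$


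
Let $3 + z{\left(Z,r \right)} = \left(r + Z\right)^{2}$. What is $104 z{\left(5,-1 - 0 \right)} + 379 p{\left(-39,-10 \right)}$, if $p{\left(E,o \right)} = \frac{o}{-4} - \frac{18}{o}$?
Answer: $\frac{29817}{10} \approx 2981.7$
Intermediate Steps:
$z{\left(Z,r \right)} = -3 + \left(Z + r\right)^{2}$ ($z{\left(Z,r \right)} = -3 + \left(r + Z\right)^{2} = -3 + \left(Z + r\right)^{2}$)
$p{\left(E,o \right)} = - \frac{18}{o} - \frac{o}{4}$ ($p{\left(E,o \right)} = o \left(- \frac{1}{4}\right) - \frac{18}{o} = - \frac{o}{4} - \frac{18}{o} = - \frac{18}{o} - \frac{o}{4}$)
$104 z{\left(5,-1 - 0 \right)} + 379 p{\left(-39,-10 \right)} = 104 \left(-3 + \left(5 - 1\right)^{2}\right) + 379 \left(- \frac{18}{-10} - - \frac{5}{2}\right) = 104 \left(-3 + \left(5 + \left(-1 + 0\right)\right)^{2}\right) + 379 \left(\left(-18\right) \left(- \frac{1}{10}\right) + \frac{5}{2}\right) = 104 \left(-3 + \left(5 - 1\right)^{2}\right) + 379 \left(\frac{9}{5} + \frac{5}{2}\right) = 104 \left(-3 + 4^{2}\right) + 379 \cdot \frac{43}{10} = 104 \left(-3 + 16\right) + \frac{16297}{10} = 104 \cdot 13 + \frac{16297}{10} = 1352 + \frac{16297}{10} = \frac{29817}{10}$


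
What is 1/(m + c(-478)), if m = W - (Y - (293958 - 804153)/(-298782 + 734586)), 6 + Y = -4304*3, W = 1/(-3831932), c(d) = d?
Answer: 34791068611/432760163667037 ≈ 8.0393e-5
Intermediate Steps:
W = -1/3831932 ≈ -2.6096e-7
Y = -12918 (Y = -6 - 4304*3 = -6 - 12912 = -12918)
m = 449390294463095/34791068611 (m = -1/3831932 - (-12918 - (293958 - 804153)/(-298782 + 734586)) = -1/3831932 - (-12918 - (-510195)/435804) = -1/3831932 - (-12918 - 1*(-170065/145268)) = -1/3831932 - (-12918 + 170065/145268) = -1/3831932 - 1*(-1876401959/145268) = -1/3831932 + 1876401959/145268 = 449390294463095/34791068611 ≈ 12917.)
1/(m + c(-478)) = 1/(449390294463095/34791068611 - 478) = 1/(432760163667037/34791068611) = 34791068611/432760163667037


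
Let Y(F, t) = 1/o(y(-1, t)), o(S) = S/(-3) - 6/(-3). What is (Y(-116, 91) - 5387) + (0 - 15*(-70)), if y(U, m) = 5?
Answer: -4334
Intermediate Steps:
o(S) = 2 - S/3 (o(S) = S*(-⅓) - 6*(-⅓) = -S/3 + 2 = 2 - S/3)
Y(F, t) = 3 (Y(F, t) = 1/(2 - ⅓*5) = 1/(2 - 5/3) = 1/(⅓) = 3)
(Y(-116, 91) - 5387) + (0 - 15*(-70)) = (3 - 5387) + (0 - 15*(-70)) = -5384 + (0 + 1050) = -5384 + 1050 = -4334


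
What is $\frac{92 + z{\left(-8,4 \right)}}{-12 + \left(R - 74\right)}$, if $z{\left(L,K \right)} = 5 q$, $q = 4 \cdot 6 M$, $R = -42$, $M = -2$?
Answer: $\frac{37}{32} \approx 1.1563$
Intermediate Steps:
$q = -48$ ($q = 4 \cdot 6 \left(-2\right) = 24 \left(-2\right) = -48$)
$z{\left(L,K \right)} = -240$ ($z{\left(L,K \right)} = 5 \left(-48\right) = -240$)
$\frac{92 + z{\left(-8,4 \right)}}{-12 + \left(R - 74\right)} = \frac{92 - 240}{-12 - 116} = \frac{1}{-12 - 116} \left(-148\right) = \frac{1}{-128} \left(-148\right) = \left(- \frac{1}{128}\right) \left(-148\right) = \frac{37}{32}$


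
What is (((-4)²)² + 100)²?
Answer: 126736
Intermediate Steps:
(((-4)²)² + 100)² = (16² + 100)² = (256 + 100)² = 356² = 126736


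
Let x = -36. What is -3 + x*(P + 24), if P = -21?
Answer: -111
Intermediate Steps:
-3 + x*(P + 24) = -3 - 36*(-21 + 24) = -3 - 36*3 = -3 - 108 = -111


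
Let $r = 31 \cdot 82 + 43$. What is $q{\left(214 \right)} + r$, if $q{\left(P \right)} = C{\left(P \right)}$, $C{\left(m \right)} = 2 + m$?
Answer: $2801$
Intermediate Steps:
$r = 2585$ ($r = 2542 + 43 = 2585$)
$q{\left(P \right)} = 2 + P$
$q{\left(214 \right)} + r = \left(2 + 214\right) + 2585 = 216 + 2585 = 2801$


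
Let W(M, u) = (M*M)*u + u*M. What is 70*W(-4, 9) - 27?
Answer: 7533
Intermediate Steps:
W(M, u) = M*u + u*M**2 (W(M, u) = M**2*u + M*u = u*M**2 + M*u = M*u + u*M**2)
70*W(-4, 9) - 27 = 70*(-4*9*(1 - 4)) - 27 = 70*(-4*9*(-3)) - 27 = 70*108 - 27 = 7560 - 27 = 7533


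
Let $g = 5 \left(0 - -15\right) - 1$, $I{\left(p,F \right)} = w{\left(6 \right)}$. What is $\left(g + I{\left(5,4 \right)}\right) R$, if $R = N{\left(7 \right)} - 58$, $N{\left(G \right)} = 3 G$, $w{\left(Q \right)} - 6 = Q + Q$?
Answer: $-3404$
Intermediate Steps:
$w{\left(Q \right)} = 6 + 2 Q$ ($w{\left(Q \right)} = 6 + \left(Q + Q\right) = 6 + 2 Q$)
$I{\left(p,F \right)} = 18$ ($I{\left(p,F \right)} = 6 + 2 \cdot 6 = 6 + 12 = 18$)
$R = -37$ ($R = 3 \cdot 7 - 58 = 21 - 58 = -37$)
$g = 74$ ($g = 5 \left(0 + 15\right) - 1 = 5 \cdot 15 - 1 = 75 - 1 = 74$)
$\left(g + I{\left(5,4 \right)}\right) R = \left(74 + 18\right) \left(-37\right) = 92 \left(-37\right) = -3404$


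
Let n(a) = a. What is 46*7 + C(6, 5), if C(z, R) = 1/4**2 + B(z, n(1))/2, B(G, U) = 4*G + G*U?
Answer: 5393/16 ≈ 337.06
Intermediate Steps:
C(z, R) = 1/16 + 5*z/2 (C(z, R) = 1/4**2 + (z*(4 + 1))/2 = 1/16 + (z*5)*(1/2) = 1*(1/16) + (5*z)*(1/2) = 1/16 + 5*z/2)
46*7 + C(6, 5) = 46*7 + (1/16 + (5/2)*6) = 322 + (1/16 + 15) = 322 + 241/16 = 5393/16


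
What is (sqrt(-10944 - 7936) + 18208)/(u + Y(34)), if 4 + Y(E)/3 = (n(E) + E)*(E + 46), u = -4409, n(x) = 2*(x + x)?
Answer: 18208/36379 + 8*I*sqrt(295)/36379 ≈ 0.50051 + 0.003777*I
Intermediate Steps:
n(x) = 4*x (n(x) = 2*(2*x) = 4*x)
Y(E) = -12 + 15*E*(46 + E) (Y(E) = -12 + 3*((4*E + E)*(E + 46)) = -12 + 3*((5*E)*(46 + E)) = -12 + 3*(5*E*(46 + E)) = -12 + 15*E*(46 + E))
(sqrt(-10944 - 7936) + 18208)/(u + Y(34)) = (sqrt(-10944 - 7936) + 18208)/(-4409 + (-12 + 15*34**2 + 690*34)) = (sqrt(-18880) + 18208)/(-4409 + (-12 + 15*1156 + 23460)) = (8*I*sqrt(295) + 18208)/(-4409 + (-12 + 17340 + 23460)) = (18208 + 8*I*sqrt(295))/(-4409 + 40788) = (18208 + 8*I*sqrt(295))/36379 = (18208 + 8*I*sqrt(295))*(1/36379) = 18208/36379 + 8*I*sqrt(295)/36379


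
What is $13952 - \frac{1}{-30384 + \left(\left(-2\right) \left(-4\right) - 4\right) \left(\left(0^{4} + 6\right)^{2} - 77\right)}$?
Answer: $\frac{426205697}{30548} \approx 13952.0$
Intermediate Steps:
$13952 - \frac{1}{-30384 + \left(\left(-2\right) \left(-4\right) - 4\right) \left(\left(0^{4} + 6\right)^{2} - 77\right)} = 13952 - \frac{1}{-30384 + \left(8 - 4\right) \left(\left(0 + 6\right)^{2} - 77\right)} = 13952 - \frac{1}{-30384 + 4 \left(6^{2} - 77\right)} = 13952 - \frac{1}{-30384 + 4 \left(36 - 77\right)} = 13952 - \frac{1}{-30384 + 4 \left(-41\right)} = 13952 - \frac{1}{-30384 - 164} = 13952 - \frac{1}{-30548} = 13952 - - \frac{1}{30548} = 13952 + \frac{1}{30548} = \frac{426205697}{30548}$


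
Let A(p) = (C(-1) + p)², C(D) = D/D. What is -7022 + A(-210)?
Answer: 36659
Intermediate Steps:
C(D) = 1
A(p) = (1 + p)²
-7022 + A(-210) = -7022 + (1 - 210)² = -7022 + (-209)² = -7022 + 43681 = 36659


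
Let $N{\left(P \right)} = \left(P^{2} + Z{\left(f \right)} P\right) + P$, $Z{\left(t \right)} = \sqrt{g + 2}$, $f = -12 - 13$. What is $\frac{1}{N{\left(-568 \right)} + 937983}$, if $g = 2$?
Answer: $\frac{1}{1258903} \approx 7.9434 \cdot 10^{-7}$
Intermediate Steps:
$f = -25$ ($f = -12 - 13 = -25$)
$Z{\left(t \right)} = 2$ ($Z{\left(t \right)} = \sqrt{2 + 2} = \sqrt{4} = 2$)
$N{\left(P \right)} = P^{2} + 3 P$ ($N{\left(P \right)} = \left(P^{2} + 2 P\right) + P = P^{2} + 3 P$)
$\frac{1}{N{\left(-568 \right)} + 937983} = \frac{1}{- 568 \left(3 - 568\right) + 937983} = \frac{1}{\left(-568\right) \left(-565\right) + 937983} = \frac{1}{320920 + 937983} = \frac{1}{1258903}$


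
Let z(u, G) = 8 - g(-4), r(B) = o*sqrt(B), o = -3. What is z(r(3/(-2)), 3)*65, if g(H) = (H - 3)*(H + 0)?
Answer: -1300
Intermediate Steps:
g(H) = H*(-3 + H) (g(H) = (-3 + H)*H = H*(-3 + H))
r(B) = -3*sqrt(B)
z(u, G) = -20 (z(u, G) = 8 - (-4)*(-3 - 4) = 8 - (-4)*(-7) = 8 - 1*28 = 8 - 28 = -20)
z(r(3/(-2)), 3)*65 = -20*65 = -1300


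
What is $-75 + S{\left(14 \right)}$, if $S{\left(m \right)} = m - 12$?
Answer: $-73$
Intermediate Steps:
$S{\left(m \right)} = -12 + m$ ($S{\left(m \right)} = m - 12 = -12 + m$)
$-75 + S{\left(14 \right)} = -75 + \left(-12 + 14\right) = -75 + 2 = -73$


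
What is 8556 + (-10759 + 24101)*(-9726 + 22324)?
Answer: 168091072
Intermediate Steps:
8556 + (-10759 + 24101)*(-9726 + 22324) = 8556 + 13342*12598 = 8556 + 168082516 = 168091072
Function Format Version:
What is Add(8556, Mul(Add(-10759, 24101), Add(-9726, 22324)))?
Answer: 168091072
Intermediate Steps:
Add(8556, Mul(Add(-10759, 24101), Add(-9726, 22324))) = Add(8556, Mul(13342, 12598)) = Add(8556, 168082516) = 168091072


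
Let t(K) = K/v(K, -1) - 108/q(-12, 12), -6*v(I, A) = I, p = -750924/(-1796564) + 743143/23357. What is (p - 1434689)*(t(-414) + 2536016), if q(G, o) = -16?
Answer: -152672171235485511283221/41962345348 ≈ -3.6383e+12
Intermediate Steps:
p = 338160823130/10490586337 (p = -750924*(-1/1796564) + 743143*(1/23357) = 187731/449141 + 743143/23357 = 338160823130/10490586337 ≈ 32.235)
v(I, A) = -I/6
t(K) = ¾ (t(K) = K/((-K/6)) - 108/(-16) = K*(-6/K) - 108*(-1/16) = -6 + 27/4 = ¾)
(p - 1434689)*(t(-414) + 2536016) = (338160823130/10490586337 - 1434689)*(¾ + 2536016) = -15050390660421063/10490586337*10144067/4 = -152672171235485511283221/41962345348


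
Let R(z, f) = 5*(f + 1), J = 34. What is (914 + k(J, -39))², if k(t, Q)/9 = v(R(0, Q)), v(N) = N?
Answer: 633616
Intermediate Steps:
R(z, f) = 5 + 5*f (R(z, f) = 5*(1 + f) = 5 + 5*f)
k(t, Q) = 45 + 45*Q (k(t, Q) = 9*(5 + 5*Q) = 45 + 45*Q)
(914 + k(J, -39))² = (914 + (45 + 45*(-39)))² = (914 + (45 - 1755))² = (914 - 1710)² = (-796)² = 633616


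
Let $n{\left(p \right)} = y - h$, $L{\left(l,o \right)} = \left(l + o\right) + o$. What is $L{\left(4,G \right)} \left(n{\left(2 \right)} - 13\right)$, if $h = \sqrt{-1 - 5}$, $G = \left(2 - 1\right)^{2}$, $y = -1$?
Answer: $-84 - 6 i \sqrt{6} \approx -84.0 - 14.697 i$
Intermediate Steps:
$G = 1$ ($G = 1^{2} = 1$)
$L{\left(l,o \right)} = l + 2 o$
$h = i \sqrt{6}$ ($h = \sqrt{-6} = i \sqrt{6} \approx 2.4495 i$)
$n{\left(p \right)} = -1 - i \sqrt{6}$
$L{\left(4,G \right)} \left(n{\left(2 \right)} - 13\right) = \left(4 + 2 \cdot 1\right) \left(\left(-1 - i \sqrt{6}\right) - 13\right) = \left(4 + 2\right) \left(-14 - i \sqrt{6}\right) = 6 \left(-14 - i \sqrt{6}\right) = -84 - 6 i \sqrt{6}$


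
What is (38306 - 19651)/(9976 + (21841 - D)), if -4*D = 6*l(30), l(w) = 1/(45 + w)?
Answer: 932750/1590851 ≈ 0.58632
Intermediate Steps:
D = -1/50 (D = -3/(2*(45 + 30)) = -3/(2*75) = -1/4*2/25 = -1/50 ≈ -0.020000)
(38306 - 19651)/(9976 + (21841 - D)) = (38306 - 19651)/(9976 + (21841 - 1*(-1/50))) = 18655/(9976 + (21841 + 1/50)) = 18655/(9976 + 1092051/50) = 18655/(1590851/50) = 18655*(50/1590851) = 932750/1590851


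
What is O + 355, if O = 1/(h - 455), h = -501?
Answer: 339379/956 ≈ 355.00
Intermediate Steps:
O = -1/956 (O = 1/(-501 - 455) = 1/(-956) = -1/956 ≈ -0.0010460)
O + 355 = -1/956 + 355 = 339379/956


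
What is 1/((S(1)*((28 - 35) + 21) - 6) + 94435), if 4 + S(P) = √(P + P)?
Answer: 94373/8906262737 - 14*√2/8906262737 ≈ 1.0594e-5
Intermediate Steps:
S(P) = -4 + √2*√P (S(P) = -4 + √(P + P) = -4 + √(2*P) = -4 + √2*√P)
1/((S(1)*((28 - 35) + 21) - 6) + 94435) = 1/(((-4 + √2*√1)*((28 - 35) + 21) - 6) + 94435) = 1/(((-4 + √2*1)*(-7 + 21) - 6) + 94435) = 1/(((-4 + √2)*14 - 6) + 94435) = 1/(((-56 + 14*√2) - 6) + 94435) = 1/((-62 + 14*√2) + 94435) = 1/(94373 + 14*√2)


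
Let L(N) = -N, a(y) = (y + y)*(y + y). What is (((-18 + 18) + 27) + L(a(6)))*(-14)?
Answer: 1638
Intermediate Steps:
a(y) = 4*y² (a(y) = (2*y)*(2*y) = 4*y²)
(((-18 + 18) + 27) + L(a(6)))*(-14) = (((-18 + 18) + 27) - 4*6²)*(-14) = ((0 + 27) - 4*36)*(-14) = (27 - 1*144)*(-14) = (27 - 144)*(-14) = -117*(-14) = 1638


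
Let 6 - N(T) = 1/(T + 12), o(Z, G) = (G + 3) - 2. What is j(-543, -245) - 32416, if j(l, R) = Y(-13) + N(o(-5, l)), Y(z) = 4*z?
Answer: -17204859/530 ≈ -32462.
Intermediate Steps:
o(Z, G) = 1 + G (o(Z, G) = (3 + G) - 2 = 1 + G)
N(T) = 6 - 1/(12 + T) (N(T) = 6 - 1/(T + 12) = 6 - 1/(12 + T))
j(l, R) = -52 + (77 + 6*l)/(13 + l) (j(l, R) = 4*(-13) + (71 + 6*(1 + l))/(12 + (1 + l)) = -52 + (71 + (6 + 6*l))/(13 + l) = -52 + (77 + 6*l)/(13 + l))
j(-543, -245) - 32416 = (-599 - 46*(-543))/(13 - 543) - 32416 = (-599 + 24978)/(-530) - 32416 = -1/530*24379 - 32416 = -24379/530 - 32416 = -17204859/530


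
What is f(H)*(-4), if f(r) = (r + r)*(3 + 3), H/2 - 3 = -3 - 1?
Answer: 96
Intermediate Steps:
H = -2 (H = 6 + 2*(-3 - 1) = 6 + 2*(-4) = 6 - 8 = -2)
f(r) = 12*r (f(r) = (2*r)*6 = 12*r)
f(H)*(-4) = (12*(-2))*(-4) = -24*(-4) = 96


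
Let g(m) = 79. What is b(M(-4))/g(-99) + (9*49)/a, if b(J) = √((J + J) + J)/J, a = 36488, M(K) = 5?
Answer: 441/36488 + √15/395 ≈ 0.021891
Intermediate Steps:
b(J) = √3/√J (b(J) = √(2*J + J)/J = √(3*J)/J = (√3*√J)/J = √3/√J)
b(M(-4))/g(-99) + (9*49)/a = (√3/√5)/79 + (9*49)/36488 = (√3*(√5/5))*(1/79) + 441*(1/36488) = (√15/5)*(1/79) + 441/36488 = √15/395 + 441/36488 = 441/36488 + √15/395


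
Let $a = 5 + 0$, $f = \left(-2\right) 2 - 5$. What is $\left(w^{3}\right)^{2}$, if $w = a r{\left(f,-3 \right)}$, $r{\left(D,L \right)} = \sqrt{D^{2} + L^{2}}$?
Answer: $11390625000$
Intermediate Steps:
$f = -9$ ($f = -4 - 5 = -9$)
$a = 5$
$w = 15 \sqrt{10}$ ($w = 5 \sqrt{\left(-9\right)^{2} + \left(-3\right)^{2}} = 5 \sqrt{81 + 9} = 5 \sqrt{90} = 5 \cdot 3 \sqrt{10} = 15 \sqrt{10} \approx 47.434$)
$\left(w^{3}\right)^{2} = \left(\left(15 \sqrt{10}\right)^{3}\right)^{2} = \left(33750 \sqrt{10}\right)^{2} = 11390625000$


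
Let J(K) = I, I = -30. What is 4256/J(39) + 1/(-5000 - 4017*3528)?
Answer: -22565294981/159059880 ≈ -141.87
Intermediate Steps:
J(K) = -30
4256/J(39) + 1/(-5000 - 4017*3528) = 4256/(-30) + 1/(-5000 - 4017*3528) = 4256*(-1/30) + (1/3528)/(-9017) = -2128/15 - 1/9017*1/3528 = -2128/15 - 1/31811976 = -22565294981/159059880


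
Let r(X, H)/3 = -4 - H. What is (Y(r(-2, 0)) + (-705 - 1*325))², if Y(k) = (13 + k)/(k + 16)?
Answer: 16966161/16 ≈ 1.0604e+6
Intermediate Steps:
r(X, H) = -12 - 3*H (r(X, H) = 3*(-4 - H) = -12 - 3*H)
Y(k) = (13 + k)/(16 + k)
(Y(r(-2, 0)) + (-705 - 1*325))² = ((13 + (-12 - 3*0))/(16 + (-12 - 3*0)) + (-705 - 1*325))² = ((13 + (-12 + 0))/(16 + (-12 + 0)) + (-705 - 325))² = ((13 - 12)/(16 - 12) - 1030)² = (1/4 - 1030)² = ((¼)*1 - 1030)² = (¼ - 1030)² = (-4119/4)² = 16966161/16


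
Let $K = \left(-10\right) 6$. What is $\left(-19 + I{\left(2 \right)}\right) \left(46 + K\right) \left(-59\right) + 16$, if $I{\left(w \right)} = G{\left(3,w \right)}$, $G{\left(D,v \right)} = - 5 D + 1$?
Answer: $-27242$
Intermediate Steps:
$K = -60$
$G{\left(D,v \right)} = 1 - 5 D$
$I{\left(w \right)} = -14$ ($I{\left(w \right)} = 1 - 15 = -14$)
$\left(-19 + I{\left(2 \right)}\right) \left(46 + K\right) \left(-59\right) + 16 = \left(-19 - 14\right) \left(46 - 60\right) \left(-59\right) + 16 = \left(-33\right) \left(-14\right) \left(-59\right) + 16 = 462 \left(-59\right) + 16 = -27258 + 16 = -27242$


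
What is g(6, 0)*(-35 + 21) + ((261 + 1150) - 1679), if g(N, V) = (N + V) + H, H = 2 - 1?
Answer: -366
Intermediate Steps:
H = 1
g(N, V) = 1 + N + V (g(N, V) = (N + V) + 1 = 1 + N + V)
g(6, 0)*(-35 + 21) + ((261 + 1150) - 1679) = (1 + 6 + 0)*(-35 + 21) + ((261 + 1150) - 1679) = 7*(-14) + (1411 - 1679) = -98 - 268 = -366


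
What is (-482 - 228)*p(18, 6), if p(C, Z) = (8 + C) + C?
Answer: -31240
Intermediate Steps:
p(C, Z) = 8 + 2*C
(-482 - 228)*p(18, 6) = (-482 - 228)*(8 + 2*18) = -710*(8 + 36) = -710*44 = -31240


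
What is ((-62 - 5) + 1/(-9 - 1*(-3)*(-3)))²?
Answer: 1456849/324 ≈ 4496.4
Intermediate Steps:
((-62 - 5) + 1/(-9 - 1*(-3)*(-3)))² = (-67 + 1/(-9 + 3*(-3)))² = (-67 + 1/(-9 - 9))² = (-67 + 1/(-18))² = (-67 - 1/18)² = (-1207/18)² = 1456849/324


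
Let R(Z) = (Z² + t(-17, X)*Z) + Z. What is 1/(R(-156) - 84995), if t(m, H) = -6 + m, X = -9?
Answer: -1/57227 ≈ -1.7474e-5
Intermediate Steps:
R(Z) = Z² - 22*Z (R(Z) = (Z² + (-6 - 17)*Z) + Z = (Z² - 23*Z) + Z = Z² - 22*Z)
1/(R(-156) - 84995) = 1/(-156*(-22 - 156) - 84995) = 1/(-156*(-178) - 84995) = 1/(27768 - 84995) = 1/(-57227) = -1/57227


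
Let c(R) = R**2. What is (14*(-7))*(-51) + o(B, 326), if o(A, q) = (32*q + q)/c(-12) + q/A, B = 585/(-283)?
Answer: 23002211/4680 ≈ 4915.0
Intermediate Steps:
B = -585/283 (B = 585*(-1/283) = -585/283 ≈ -2.0671)
o(A, q) = 11*q/48 + q/A (o(A, q) = (32*q + q)/((-12)**2) + q/A = (33*q)/144 + q/A = (33*q)*(1/144) + q/A = 11*q/48 + q/A)
(14*(-7))*(-51) + o(B, 326) = (14*(-7))*(-51) + ((11/48)*326 + 326/(-585/283)) = -98*(-51) + (1793/24 + 326*(-283/585)) = 4998 + (1793/24 - 92258/585) = 4998 - 388429/4680 = 23002211/4680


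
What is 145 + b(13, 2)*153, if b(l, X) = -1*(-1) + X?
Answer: 604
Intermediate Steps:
b(l, X) = 1 + X
145 + b(13, 2)*153 = 145 + (1 + 2)*153 = 145 + 3*153 = 145 + 459 = 604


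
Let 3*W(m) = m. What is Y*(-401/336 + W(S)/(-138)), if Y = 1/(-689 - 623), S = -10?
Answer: 27109/30417408 ≈ 0.00089123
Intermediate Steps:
W(m) = m/3
Y = -1/1312 (Y = 1/(-1312) = -1/1312 ≈ -0.00076220)
Y*(-401/336 + W(S)/(-138)) = -(-401/336 + ((⅓)*(-10))/(-138))/1312 = -(-401*1/336 - 10/3*(-1/138))/1312 = -(-401/336 + 5/207)/1312 = -1/1312*(-27109/23184) = 27109/30417408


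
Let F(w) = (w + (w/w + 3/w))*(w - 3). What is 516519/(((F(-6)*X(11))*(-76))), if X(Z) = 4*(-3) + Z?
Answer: 57391/418 ≈ 137.30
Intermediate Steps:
X(Z) = -12 + Z
F(w) = (-3 + w)*(1 + w + 3/w) (F(w) = (w + (1 + 3/w))*(-3 + w) = (1 + w + 3/w)*(-3 + w) = (-3 + w)*(1 + w + 3/w))
516519/(((F(-6)*X(11))*(-76))) = 516519/(((((-9 + (-6)**2*(-2 - 6))/(-6))*(-12 + 11))*(-76))) = 516519/(((-(-9 + 36*(-8))/6*(-1))*(-76))) = 516519/(((-(-9 - 288)/6*(-1))*(-76))) = 516519/(((-1/6*(-297)*(-1))*(-76))) = 516519/((((99/2)*(-1))*(-76))) = 516519/((-99/2*(-76))) = 516519/3762 = 516519*(1/3762) = 57391/418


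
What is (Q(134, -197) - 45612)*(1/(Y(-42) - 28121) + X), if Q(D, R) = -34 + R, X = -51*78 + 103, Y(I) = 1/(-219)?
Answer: 1094005957602117/6158500 ≈ 1.7764e+8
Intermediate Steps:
Y(I) = -1/219
X = -3875 (X = -3978 + 103 = -3875)
(Q(134, -197) - 45612)*(1/(Y(-42) - 28121) + X) = ((-34 - 197) - 45612)*(1/(-1/219 - 28121) - 3875) = (-231 - 45612)*(1/(-6158500/219) - 3875) = -45843*(-219/6158500 - 3875) = -45843*(-23864187719/6158500) = 1094005957602117/6158500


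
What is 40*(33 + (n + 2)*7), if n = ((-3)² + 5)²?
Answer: 56760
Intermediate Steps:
n = 196 (n = (9 + 5)² = 14² = 196)
40*(33 + (n + 2)*7) = 40*(33 + (196 + 2)*7) = 40*(33 + 198*7) = 40*(33 + 1386) = 40*1419 = 56760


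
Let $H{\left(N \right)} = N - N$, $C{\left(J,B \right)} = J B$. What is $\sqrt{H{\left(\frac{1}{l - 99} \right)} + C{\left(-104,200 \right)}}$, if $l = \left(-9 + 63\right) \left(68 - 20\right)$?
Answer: $40 i \sqrt{13} \approx 144.22 i$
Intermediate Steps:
$l = 2592$ ($l = 54 \left(68 - 20\right) = 54 \cdot 48 = 2592$)
$C{\left(J,B \right)} = B J$
$H{\left(N \right)} = 0$
$\sqrt{H{\left(\frac{1}{l - 99} \right)} + C{\left(-104,200 \right)}} = \sqrt{0 + 200 \left(-104\right)} = \sqrt{0 - 20800} = \sqrt{-20800} = 40 i \sqrt{13}$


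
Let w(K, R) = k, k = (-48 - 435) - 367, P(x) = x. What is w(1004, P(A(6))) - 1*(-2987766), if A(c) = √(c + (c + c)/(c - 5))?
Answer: 2986916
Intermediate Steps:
A(c) = √(c + 2*c/(-5 + c)) (A(c) = √(c + (2*c)/(-5 + c)) = √(c + 2*c/(-5 + c)))
k = -850 (k = -483 - 367 = -850)
w(K, R) = -850
w(1004, P(A(6))) - 1*(-2987766) = -850 - 1*(-2987766) = -850 + 2987766 = 2986916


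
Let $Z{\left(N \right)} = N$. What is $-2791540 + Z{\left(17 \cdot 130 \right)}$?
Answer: $-2789330$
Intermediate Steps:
$-2791540 + Z{\left(17 \cdot 130 \right)} = -2791540 + 17 \cdot 130 = -2791540 + 2210 = -2789330$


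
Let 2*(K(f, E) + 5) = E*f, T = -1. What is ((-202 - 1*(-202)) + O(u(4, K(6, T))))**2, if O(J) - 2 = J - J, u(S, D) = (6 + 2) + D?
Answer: 4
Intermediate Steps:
K(f, E) = -5 + E*f/2 (K(f, E) = -5 + (E*f)/2 = -5 + E*f/2)
u(S, D) = 8 + D
O(J) = 2 (O(J) = 2 + (J - J) = 2 + 0 = 2)
((-202 - 1*(-202)) + O(u(4, K(6, T))))**2 = ((-202 - 1*(-202)) + 2)**2 = ((-202 + 202) + 2)**2 = (0 + 2)**2 = 2**2 = 4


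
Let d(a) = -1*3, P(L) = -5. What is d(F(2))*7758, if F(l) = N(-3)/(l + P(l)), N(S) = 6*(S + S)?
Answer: -23274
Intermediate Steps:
N(S) = 12*S (N(S) = 6*(2*S) = 12*S)
F(l) = -36/(-5 + l) (F(l) = (12*(-3))/(l - 5) = -36/(-5 + l))
d(a) = -3
d(F(2))*7758 = -3*7758 = -23274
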